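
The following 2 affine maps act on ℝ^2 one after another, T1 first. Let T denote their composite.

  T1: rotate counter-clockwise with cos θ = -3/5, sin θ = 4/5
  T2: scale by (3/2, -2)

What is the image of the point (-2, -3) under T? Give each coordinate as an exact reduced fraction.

T(p) = (27/5, -2/5)

T1 rotate counter-clockwise with cos θ = -3/5, sin θ = 4/5: (-2, -3) → (18/5, 1/5)
T2 scale by (3/2, -2): (18/5, 1/5) → (27/5, -2/5)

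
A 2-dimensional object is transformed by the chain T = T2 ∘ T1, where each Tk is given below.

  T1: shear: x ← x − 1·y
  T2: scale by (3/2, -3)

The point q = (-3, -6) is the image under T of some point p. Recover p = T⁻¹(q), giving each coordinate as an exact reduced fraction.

p = (0, 2)

T1 = [1 -1 0; 0 1 0; 0 0 1]
T2·T1 = [3/2 -3/2 0; 0 -3 0; 0 0 1]
det M = -9/2; M⁻¹ = [2/3 -1/3 0; 0 -1/3 0; 0 0 1]
M⁻¹ · (-3, -6)ᵀ = (0, 2)ᵀ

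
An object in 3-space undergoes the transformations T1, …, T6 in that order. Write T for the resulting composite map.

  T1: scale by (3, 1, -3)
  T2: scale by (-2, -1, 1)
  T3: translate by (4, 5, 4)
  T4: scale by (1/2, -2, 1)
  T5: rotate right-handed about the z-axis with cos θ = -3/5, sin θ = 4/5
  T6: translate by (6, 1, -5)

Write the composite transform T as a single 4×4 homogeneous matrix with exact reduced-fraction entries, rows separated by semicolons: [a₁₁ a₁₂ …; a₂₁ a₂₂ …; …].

T = [9/5 -8/5 0 64/5; -12/5 -6/5 0 43/5; 0 0 -3 -1; 0 0 0 1]

T1 = [3 0 0 0; 0 1 0 0; 0 0 -3 0; 0 0 0 1]
T2·T1 = [-6 0 0 0; 0 -1 0 0; 0 0 -3 0; 0 0 0 1]
T3·…·T1 = [-6 0 0 4; 0 -1 0 5; 0 0 -3 4; 0 0 0 1]
T4·…·T1 = [-3 0 0 2; 0 2 0 -10; 0 0 -3 4; 0 0 0 1]
T5·…·T1 = [9/5 -8/5 0 34/5; -12/5 -6/5 0 38/5; 0 0 -3 4; 0 0 0 1]
T6·…·T1 = [9/5 -8/5 0 64/5; -12/5 -6/5 0 43/5; 0 0 -3 -1; 0 0 0 1]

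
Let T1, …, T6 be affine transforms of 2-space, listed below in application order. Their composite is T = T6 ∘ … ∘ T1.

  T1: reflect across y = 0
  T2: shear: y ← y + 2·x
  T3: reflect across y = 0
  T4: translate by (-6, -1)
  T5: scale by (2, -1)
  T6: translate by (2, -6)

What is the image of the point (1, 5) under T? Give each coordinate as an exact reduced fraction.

T1 reflect across y = 0: (1, 5) → (1, -5)
T2 shear: y ← y + 2·x: (1, -5) → (1, -3)
T3 reflect across y = 0: (1, -3) → (1, 3)
T4 translate by (-6, -1): (1, 3) → (-5, 2)
T5 scale by (2, -1): (-5, 2) → (-10, -2)
T6 translate by (2, -6): (-10, -2) → (-8, -8)

T(p) = (-8, -8)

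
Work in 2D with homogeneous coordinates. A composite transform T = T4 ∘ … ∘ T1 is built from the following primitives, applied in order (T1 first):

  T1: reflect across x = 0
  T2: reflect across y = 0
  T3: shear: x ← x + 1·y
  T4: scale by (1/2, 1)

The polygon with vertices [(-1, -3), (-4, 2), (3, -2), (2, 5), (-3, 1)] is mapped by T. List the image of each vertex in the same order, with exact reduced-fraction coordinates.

image vertices: (2, 3), (1, -2), (-1/2, 2), (-7/2, -5), (1, -1)

T1 reflect across x = 0: (-1, -3) → (1, -3); (-4, 2) → (4, 2); (3, -2) → (-3, -2); (2, 5) → (-2, 5); (-3, 1) → (3, 1)
T2 reflect across y = 0: (1, -3) → (1, 3); (4, 2) → (4, -2); (-3, -2) → (-3, 2); (-2, 5) → (-2, -5); (3, 1) → (3, -1)
T3 shear: x ← x + 1·y: (1, 3) → (4, 3); (4, -2) → (2, -2); (-3, 2) → (-1, 2); (-2, -5) → (-7, -5); (3, -1) → (2, -1)
T4 scale by (1/2, 1): (4, 3) → (2, 3); (2, -2) → (1, -2); (-1, 2) → (-1/2, 2); (-7, -5) → (-7/2, -5); (2, -1) → (1, -1)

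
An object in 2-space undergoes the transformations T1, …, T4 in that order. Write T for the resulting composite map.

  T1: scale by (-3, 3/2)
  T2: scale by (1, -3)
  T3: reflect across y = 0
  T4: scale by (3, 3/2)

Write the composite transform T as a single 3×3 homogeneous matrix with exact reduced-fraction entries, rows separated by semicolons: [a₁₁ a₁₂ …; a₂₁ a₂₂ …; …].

T1 = [-3 0 0; 0 3/2 0; 0 0 1]
T2·T1 = [-3 0 0; 0 -9/2 0; 0 0 1]
T3·…·T1 = [-3 0 0; 0 9/2 0; 0 0 1]
T4·…·T1 = [-9 0 0; 0 27/4 0; 0 0 1]

T = [-9 0 0; 0 27/4 0; 0 0 1]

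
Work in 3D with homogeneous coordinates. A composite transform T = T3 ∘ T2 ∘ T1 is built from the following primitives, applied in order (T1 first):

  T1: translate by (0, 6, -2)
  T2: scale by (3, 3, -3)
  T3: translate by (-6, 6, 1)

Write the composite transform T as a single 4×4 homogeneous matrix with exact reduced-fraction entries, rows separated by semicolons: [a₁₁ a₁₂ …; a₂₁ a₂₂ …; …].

T = [3 0 0 -6; 0 3 0 24; 0 0 -3 7; 0 0 0 1]

T1 = [1 0 0 0; 0 1 0 6; 0 0 1 -2; 0 0 0 1]
T2·T1 = [3 0 0 0; 0 3 0 18; 0 0 -3 6; 0 0 0 1]
T3·…·T1 = [3 0 0 -6; 0 3 0 24; 0 0 -3 7; 0 0 0 1]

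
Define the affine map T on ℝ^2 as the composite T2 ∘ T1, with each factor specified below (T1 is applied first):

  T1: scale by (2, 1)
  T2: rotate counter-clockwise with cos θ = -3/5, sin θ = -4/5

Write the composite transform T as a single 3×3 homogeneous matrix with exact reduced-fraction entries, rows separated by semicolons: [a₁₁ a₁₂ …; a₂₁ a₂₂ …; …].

T1 = [2 0 0; 0 1 0; 0 0 1]
T2·T1 = [-6/5 4/5 0; -8/5 -3/5 0; 0 0 1]

T = [-6/5 4/5 0; -8/5 -3/5 0; 0 0 1]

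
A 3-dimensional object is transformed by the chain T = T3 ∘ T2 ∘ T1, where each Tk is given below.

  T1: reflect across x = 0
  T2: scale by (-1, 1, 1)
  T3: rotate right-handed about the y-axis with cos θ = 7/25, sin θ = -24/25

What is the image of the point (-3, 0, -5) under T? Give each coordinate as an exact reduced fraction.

T(p) = (99/25, 0, -107/25)

T1 reflect across x = 0: (-3, 0, -5) → (3, 0, -5)
T2 scale by (-1, 1, 1): (3, 0, -5) → (-3, 0, -5)
T3 rotate right-handed about the y-axis with cos θ = 7/25, sin θ = -24/25: (-3, 0, -5) → (99/25, 0, -107/25)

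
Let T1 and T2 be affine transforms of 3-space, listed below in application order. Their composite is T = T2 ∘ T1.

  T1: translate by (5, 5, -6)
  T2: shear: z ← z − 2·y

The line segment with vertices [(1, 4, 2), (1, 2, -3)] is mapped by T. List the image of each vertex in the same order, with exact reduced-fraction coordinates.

image vertices: (6, 9, -22), (6, 7, -23)

T1 translate by (5, 5, -6): (1, 4, 2) → (6, 9, -4); (1, 2, -3) → (6, 7, -9)
T2 shear: z ← z − 2·y: (6, 9, -4) → (6, 9, -22); (6, 7, -9) → (6, 7, -23)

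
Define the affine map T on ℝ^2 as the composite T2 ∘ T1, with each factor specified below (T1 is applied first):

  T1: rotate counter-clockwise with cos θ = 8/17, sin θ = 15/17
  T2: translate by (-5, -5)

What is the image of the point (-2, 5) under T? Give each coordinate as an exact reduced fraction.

T1 rotate counter-clockwise with cos θ = 8/17, sin θ = 15/17: (-2, 5) → (-91/17, 10/17)
T2 translate by (-5, -5): (-91/17, 10/17) → (-176/17, -75/17)

T(p) = (-176/17, -75/17)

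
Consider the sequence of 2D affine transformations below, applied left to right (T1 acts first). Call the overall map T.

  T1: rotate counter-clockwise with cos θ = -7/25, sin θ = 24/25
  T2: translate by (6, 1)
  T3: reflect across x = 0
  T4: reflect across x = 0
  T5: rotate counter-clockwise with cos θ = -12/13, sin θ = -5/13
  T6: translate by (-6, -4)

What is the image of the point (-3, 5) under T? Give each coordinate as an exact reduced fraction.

T1 rotate counter-clockwise with cos θ = -7/25, sin θ = 24/25: (-3, 5) → (-99/25, -107/25)
T2 translate by (6, 1): (-99/25, -107/25) → (51/25, -82/25)
T3 reflect across x = 0: (51/25, -82/25) → (-51/25, -82/25)
T4 reflect across x = 0: (-51/25, -82/25) → (51/25, -82/25)
T5 rotate counter-clockwise with cos θ = -12/13, sin θ = -5/13: (51/25, -82/25) → (-1022/325, 729/325)
T6 translate by (-6, -4): (-1022/325, 729/325) → (-2972/325, -571/325)

T(p) = (-2972/325, -571/325)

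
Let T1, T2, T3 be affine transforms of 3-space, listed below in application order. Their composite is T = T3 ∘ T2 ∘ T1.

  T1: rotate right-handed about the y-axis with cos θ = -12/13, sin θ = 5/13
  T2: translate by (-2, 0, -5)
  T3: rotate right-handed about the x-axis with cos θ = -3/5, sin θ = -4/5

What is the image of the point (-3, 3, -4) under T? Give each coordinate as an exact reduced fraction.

T(p) = (-10/13, -25/13, -30/13)

T1 rotate right-handed about the y-axis with cos θ = -12/13, sin θ = 5/13: (-3, 3, -4) → (16/13, 3, 63/13)
T2 translate by (-2, 0, -5): (16/13, 3, 63/13) → (-10/13, 3, -2/13)
T3 rotate right-handed about the x-axis with cos θ = -3/5, sin θ = -4/5: (-10/13, 3, -2/13) → (-10/13, -25/13, -30/13)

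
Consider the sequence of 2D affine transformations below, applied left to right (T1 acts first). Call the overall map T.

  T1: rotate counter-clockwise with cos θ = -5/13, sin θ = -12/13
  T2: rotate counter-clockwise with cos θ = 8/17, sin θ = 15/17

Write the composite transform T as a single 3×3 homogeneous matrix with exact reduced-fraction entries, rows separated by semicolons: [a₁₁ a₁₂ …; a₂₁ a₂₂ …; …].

T1 = [-5/13 12/13 0; -12/13 -5/13 0; 0 0 1]
T2·T1 = [140/221 171/221 0; -171/221 140/221 0; 0 0 1]

T = [140/221 171/221 0; -171/221 140/221 0; 0 0 1]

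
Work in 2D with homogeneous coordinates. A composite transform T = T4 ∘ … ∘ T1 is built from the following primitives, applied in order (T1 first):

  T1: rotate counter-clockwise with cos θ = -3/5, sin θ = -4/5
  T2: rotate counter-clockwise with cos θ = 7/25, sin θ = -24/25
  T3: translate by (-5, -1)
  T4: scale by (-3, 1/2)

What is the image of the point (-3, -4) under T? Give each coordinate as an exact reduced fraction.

T(p) = (294/125, 211/250)

T1 rotate counter-clockwise with cos θ = -3/5, sin θ = -4/5: (-3, -4) → (-7/5, 24/5)
T2 rotate counter-clockwise with cos θ = 7/25, sin θ = -24/25: (-7/5, 24/5) → (527/125, 336/125)
T3 translate by (-5, -1): (527/125, 336/125) → (-98/125, 211/125)
T4 scale by (-3, 1/2): (-98/125, 211/125) → (294/125, 211/250)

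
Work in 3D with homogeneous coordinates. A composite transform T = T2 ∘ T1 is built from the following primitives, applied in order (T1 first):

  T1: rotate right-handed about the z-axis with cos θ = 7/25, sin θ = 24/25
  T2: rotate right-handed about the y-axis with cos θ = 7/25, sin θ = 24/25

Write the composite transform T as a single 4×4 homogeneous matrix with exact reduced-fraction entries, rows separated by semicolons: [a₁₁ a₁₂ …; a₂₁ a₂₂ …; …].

T = [49/625 -168/625 24/25 0; 24/25 7/25 0 0; -168/625 576/625 7/25 0; 0 0 0 1]

T1 = [7/25 -24/25 0 0; 24/25 7/25 0 0; 0 0 1 0; 0 0 0 1]
T2·T1 = [49/625 -168/625 24/25 0; 24/25 7/25 0 0; -168/625 576/625 7/25 0; 0 0 0 1]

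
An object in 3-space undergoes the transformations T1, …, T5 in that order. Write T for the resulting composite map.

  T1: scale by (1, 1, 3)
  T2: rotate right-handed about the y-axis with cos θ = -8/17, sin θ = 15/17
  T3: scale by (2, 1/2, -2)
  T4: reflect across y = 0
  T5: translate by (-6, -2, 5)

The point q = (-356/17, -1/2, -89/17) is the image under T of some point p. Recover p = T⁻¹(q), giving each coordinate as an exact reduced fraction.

T1 = [1 0 0 0; 0 1 0 0; 0 0 3 0; 0 0 0 1]
T2·T1 = [-8/17 0 45/17 0; 0 1 0 0; -15/17 0 -24/17 0; 0 0 0 1]
T3·…·T1 = [-16/17 0 90/17 0; 0 1/2 0 0; 30/17 0 48/17 0; 0 0 0 1]
T4·…·T1 = [-16/17 0 90/17 0; 0 -1/2 0 0; 30/17 0 48/17 0; 0 0 0 1]
T5·…·T1 = [-16/17 0 90/17 -6; 0 -1/2 0 -2; 30/17 0 48/17 5; 0 0 0 1]
det M = 6; M⁻¹ = [-4/17 0 15/34 -123/34; 0 -2 0 -4; 5/34 0 4/51 25/51; 0 0 0 1]
M⁻¹ · (-356/17, -1/2, -89/17)ᵀ = (-1, -3, -3)ᵀ

p = (-1, -3, -3)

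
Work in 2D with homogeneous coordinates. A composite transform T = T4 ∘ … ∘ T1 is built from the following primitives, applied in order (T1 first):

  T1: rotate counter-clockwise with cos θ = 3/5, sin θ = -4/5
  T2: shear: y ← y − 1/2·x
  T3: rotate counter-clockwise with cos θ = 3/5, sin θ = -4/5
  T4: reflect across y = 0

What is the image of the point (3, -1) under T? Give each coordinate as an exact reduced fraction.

T(p) = (-11/5, 29/10)

T1 rotate counter-clockwise with cos θ = 3/5, sin θ = -4/5: (3, -1) → (1, -3)
T2 shear: y ← y − 1/2·x: (1, -3) → (1, -7/2)
T3 rotate counter-clockwise with cos θ = 3/5, sin θ = -4/5: (1, -7/2) → (-11/5, -29/10)
T4 reflect across y = 0: (-11/5, -29/10) → (-11/5, 29/10)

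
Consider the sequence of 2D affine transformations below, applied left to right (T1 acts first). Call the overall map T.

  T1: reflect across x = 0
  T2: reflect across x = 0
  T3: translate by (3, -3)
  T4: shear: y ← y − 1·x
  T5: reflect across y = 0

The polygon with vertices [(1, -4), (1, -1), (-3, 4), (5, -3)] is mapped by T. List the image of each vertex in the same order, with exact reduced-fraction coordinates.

image vertices: (4, 11), (4, 8), (0, -1), (8, 14)

T1 reflect across x = 0: (1, -4) → (-1, -4); (1, -1) → (-1, -1); (-3, 4) → (3, 4); (5, -3) → (-5, -3)
T2 reflect across x = 0: (-1, -4) → (1, -4); (-1, -1) → (1, -1); (3, 4) → (-3, 4); (-5, -3) → (5, -3)
T3 translate by (3, -3): (1, -4) → (4, -7); (1, -1) → (4, -4); (-3, 4) → (0, 1); (5, -3) → (8, -6)
T4 shear: y ← y − 1·x: (4, -7) → (4, -11); (4, -4) → (4, -8); (0, 1) → (0, 1); (8, -6) → (8, -14)
T5 reflect across y = 0: (4, -11) → (4, 11); (4, -8) → (4, 8); (0, 1) → (0, -1); (8, -14) → (8, 14)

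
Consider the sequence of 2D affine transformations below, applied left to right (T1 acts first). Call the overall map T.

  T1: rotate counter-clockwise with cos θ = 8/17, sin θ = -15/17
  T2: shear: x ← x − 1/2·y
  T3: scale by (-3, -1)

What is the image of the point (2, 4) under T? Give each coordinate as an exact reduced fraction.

T(p) = (-225/17, -2/17)

T1 rotate counter-clockwise with cos θ = 8/17, sin θ = -15/17: (2, 4) → (76/17, 2/17)
T2 shear: x ← x − 1/2·y: (76/17, 2/17) → (75/17, 2/17)
T3 scale by (-3, -1): (75/17, 2/17) → (-225/17, -2/17)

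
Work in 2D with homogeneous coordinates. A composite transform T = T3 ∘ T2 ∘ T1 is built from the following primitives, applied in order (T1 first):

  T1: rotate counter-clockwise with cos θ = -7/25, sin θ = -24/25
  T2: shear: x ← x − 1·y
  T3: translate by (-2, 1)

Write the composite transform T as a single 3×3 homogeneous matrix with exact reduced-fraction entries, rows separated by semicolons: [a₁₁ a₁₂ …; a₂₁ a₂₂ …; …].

T = [17/25 31/25 -2; -24/25 -7/25 1; 0 0 1]

T1 = [-7/25 24/25 0; -24/25 -7/25 0; 0 0 1]
T2·T1 = [17/25 31/25 0; -24/25 -7/25 0; 0 0 1]
T3·…·T1 = [17/25 31/25 -2; -24/25 -7/25 1; 0 0 1]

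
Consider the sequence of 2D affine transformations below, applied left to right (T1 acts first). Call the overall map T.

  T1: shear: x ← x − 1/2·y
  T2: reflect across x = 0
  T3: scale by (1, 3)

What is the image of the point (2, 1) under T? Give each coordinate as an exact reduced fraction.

T(p) = (-3/2, 3)

T1 shear: x ← x − 1/2·y: (2, 1) → (3/2, 1)
T2 reflect across x = 0: (3/2, 1) → (-3/2, 1)
T3 scale by (1, 3): (-3/2, 1) → (-3/2, 3)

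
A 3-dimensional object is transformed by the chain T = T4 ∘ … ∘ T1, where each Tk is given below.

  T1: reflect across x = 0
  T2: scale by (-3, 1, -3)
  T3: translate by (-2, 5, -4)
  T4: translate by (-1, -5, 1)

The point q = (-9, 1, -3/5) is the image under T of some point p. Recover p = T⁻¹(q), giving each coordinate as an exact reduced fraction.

T1 = [-1 0 0 0; 0 1 0 0; 0 0 1 0; 0 0 0 1]
T2·T1 = [3 0 0 0; 0 1 0 0; 0 0 -3 0; 0 0 0 1]
T3·…·T1 = [3 0 0 -2; 0 1 0 5; 0 0 -3 -4; 0 0 0 1]
T4·…·T1 = [3 0 0 -3; 0 1 0 0; 0 0 -3 -3; 0 0 0 1]
det M = -9; M⁻¹ = [1/3 0 0 1; 0 1 0 0; 0 0 -1/3 -1; 0 0 0 1]
M⁻¹ · (-9, 1, -3/5)ᵀ = (-2, 1, -4/5)ᵀ

p = (-2, 1, -4/5)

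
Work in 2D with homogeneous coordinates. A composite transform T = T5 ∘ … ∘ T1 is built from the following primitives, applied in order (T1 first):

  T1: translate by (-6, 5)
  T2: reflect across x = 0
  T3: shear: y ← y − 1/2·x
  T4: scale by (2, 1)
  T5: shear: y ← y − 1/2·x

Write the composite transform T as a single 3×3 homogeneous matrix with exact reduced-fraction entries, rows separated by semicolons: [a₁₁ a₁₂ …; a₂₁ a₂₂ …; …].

T1 = [1 0 -6; 0 1 5; 0 0 1]
T2·T1 = [-1 0 6; 0 1 5; 0 0 1]
T3·…·T1 = [-1 0 6; 1/2 1 2; 0 0 1]
T4·…·T1 = [-2 0 12; 1/2 1 2; 0 0 1]
T5·…·T1 = [-2 0 12; 3/2 1 -4; 0 0 1]

T = [-2 0 12; 3/2 1 -4; 0 0 1]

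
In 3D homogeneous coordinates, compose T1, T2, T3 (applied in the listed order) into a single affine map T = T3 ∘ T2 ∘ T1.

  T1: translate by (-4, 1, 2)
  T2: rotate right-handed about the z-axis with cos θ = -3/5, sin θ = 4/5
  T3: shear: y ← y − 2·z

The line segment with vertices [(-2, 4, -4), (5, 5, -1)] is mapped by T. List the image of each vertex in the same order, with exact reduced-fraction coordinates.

image vertices: (-2/5, -19/5, -2), (-27/5, -24/5, 1)

T1 translate by (-4, 1, 2): (-2, 4, -4) → (-6, 5, -2); (5, 5, -1) → (1, 6, 1)
T2 rotate right-handed about the z-axis with cos θ = -3/5, sin θ = 4/5: (-6, 5, -2) → (-2/5, -39/5, -2); (1, 6, 1) → (-27/5, -14/5, 1)
T3 shear: y ← y − 2·z: (-2/5, -39/5, -2) → (-2/5, -19/5, -2); (-27/5, -14/5, 1) → (-27/5, -24/5, 1)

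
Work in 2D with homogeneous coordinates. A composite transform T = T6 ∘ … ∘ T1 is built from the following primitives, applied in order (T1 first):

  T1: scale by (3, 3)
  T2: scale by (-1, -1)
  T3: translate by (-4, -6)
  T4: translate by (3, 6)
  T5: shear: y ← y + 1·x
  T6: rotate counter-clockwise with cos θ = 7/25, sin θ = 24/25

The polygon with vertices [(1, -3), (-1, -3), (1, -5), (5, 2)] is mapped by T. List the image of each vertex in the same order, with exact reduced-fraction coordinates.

T1 scale by (3, 3): (1, -3) → (3, -9); (-1, -3) → (-3, -9); (1, -5) → (3, -15); (5, 2) → (15, 6)
T2 scale by (-1, -1): (3, -9) → (-3, 9); (-3, -9) → (3, 9); (3, -15) → (-3, 15); (15, 6) → (-15, -6)
T3 translate by (-4, -6): (-3, 9) → (-7, 3); (3, 9) → (-1, 3); (-3, 15) → (-7, 9); (-15, -6) → (-19, -12)
T4 translate by (3, 6): (-7, 3) → (-4, 9); (-1, 3) → (2, 9); (-7, 9) → (-4, 15); (-19, -12) → (-16, -6)
T5 shear: y ← y + 1·x: (-4, 9) → (-4, 5); (2, 9) → (2, 11); (-4, 15) → (-4, 11); (-16, -6) → (-16, -22)
T6 rotate counter-clockwise with cos θ = 7/25, sin θ = 24/25: (-4, 5) → (-148/25, -61/25); (2, 11) → (-10, 5); (-4, 11) → (-292/25, -19/25); (-16, -22) → (416/25, -538/25)

image vertices: (-148/25, -61/25), (-10, 5), (-292/25, -19/25), (416/25, -538/25)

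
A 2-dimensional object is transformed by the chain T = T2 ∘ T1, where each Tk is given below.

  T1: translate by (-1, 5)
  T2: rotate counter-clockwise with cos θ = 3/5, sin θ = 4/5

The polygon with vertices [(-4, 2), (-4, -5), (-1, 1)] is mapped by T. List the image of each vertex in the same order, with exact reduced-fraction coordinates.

image vertices: (-43/5, 1/5), (-3, -4), (-6, 2)

T1 translate by (-1, 5): (-4, 2) → (-5, 7); (-4, -5) → (-5, 0); (-1, 1) → (-2, 6)
T2 rotate counter-clockwise with cos θ = 3/5, sin θ = 4/5: (-5, 7) → (-43/5, 1/5); (-5, 0) → (-3, -4); (-2, 6) → (-6, 2)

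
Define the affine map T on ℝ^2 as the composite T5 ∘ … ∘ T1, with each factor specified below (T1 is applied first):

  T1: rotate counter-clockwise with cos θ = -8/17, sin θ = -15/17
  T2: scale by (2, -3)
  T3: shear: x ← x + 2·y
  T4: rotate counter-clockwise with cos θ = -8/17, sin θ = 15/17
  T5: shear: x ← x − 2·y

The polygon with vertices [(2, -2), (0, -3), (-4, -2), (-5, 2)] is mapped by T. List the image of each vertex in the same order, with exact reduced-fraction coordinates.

T1 rotate counter-clockwise with cos θ = -8/17, sin θ = -15/17: (2, -2) → (-46/17, -14/17); (0, -3) → (-45/17, 24/17); (-4, -2) → (2/17, 76/17); (-5, 2) → (70/17, 59/17)
T2 scale by (2, -3): (-46/17, -14/17) → (-92/17, 42/17); (-45/17, 24/17) → (-90/17, -72/17); (2/17, 76/17) → (4/17, -228/17); (70/17, 59/17) → (140/17, -177/17)
T3 shear: x ← x + 2·y: (-92/17, 42/17) → (-8/17, 42/17); (-90/17, -72/17) → (-234/17, -72/17); (4/17, -228/17) → (-452/17, -228/17); (140/17, -177/17) → (-214/17, -177/17)
T4 rotate counter-clockwise with cos θ = -8/17, sin θ = 15/17: (-8/17, 42/17) → (-566/289, -456/289); (-234/17, -72/17) → (2952/289, -2934/289); (-452/17, -228/17) → (7036/289, -4956/289); (-214/17, -177/17) → (4367/289, -1794/289)
T5 shear: x ← x − 2·y: (-566/289, -456/289) → (346/289, -456/289); (2952/289, -2934/289) → (8820/289, -2934/289); (7036/289, -4956/289) → (16948/289, -4956/289); (4367/289, -1794/289) → (7955/289, -1794/289)

image vertices: (346/289, -456/289), (8820/289, -2934/289), (16948/289, -4956/289), (7955/289, -1794/289)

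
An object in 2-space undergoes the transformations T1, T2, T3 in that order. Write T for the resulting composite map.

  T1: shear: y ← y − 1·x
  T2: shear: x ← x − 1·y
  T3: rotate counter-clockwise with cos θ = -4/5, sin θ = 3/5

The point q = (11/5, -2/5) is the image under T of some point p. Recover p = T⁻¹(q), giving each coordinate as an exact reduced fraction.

p = (-3, -4)

T1 = [1 0 0; -1 1 0; 0 0 1]
T2·T1 = [2 -1 0; -1 1 0; 0 0 1]
T3·…·T1 = [-1 1/5 0; 2 -7/5 0; 0 0 1]
det M = 1; M⁻¹ = [-7/5 -1/5 0; -2 -1 0; 0 0 1]
M⁻¹ · (11/5, -2/5)ᵀ = (-3, -4)ᵀ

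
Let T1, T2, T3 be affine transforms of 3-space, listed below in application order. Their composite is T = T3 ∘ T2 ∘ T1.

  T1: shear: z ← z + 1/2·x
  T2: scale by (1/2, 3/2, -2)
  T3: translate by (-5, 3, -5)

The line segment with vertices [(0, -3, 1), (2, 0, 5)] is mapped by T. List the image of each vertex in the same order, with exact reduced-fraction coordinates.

T1 shear: z ← z + 1/2·x: (0, -3, 1) → (0, -3, 1); (2, 0, 5) → (2, 0, 6)
T2 scale by (1/2, 3/2, -2): (0, -3, 1) → (0, -9/2, -2); (2, 0, 6) → (1, 0, -12)
T3 translate by (-5, 3, -5): (0, -9/2, -2) → (-5, -3/2, -7); (1, 0, -12) → (-4, 3, -17)

image vertices: (-5, -3/2, -7), (-4, 3, -17)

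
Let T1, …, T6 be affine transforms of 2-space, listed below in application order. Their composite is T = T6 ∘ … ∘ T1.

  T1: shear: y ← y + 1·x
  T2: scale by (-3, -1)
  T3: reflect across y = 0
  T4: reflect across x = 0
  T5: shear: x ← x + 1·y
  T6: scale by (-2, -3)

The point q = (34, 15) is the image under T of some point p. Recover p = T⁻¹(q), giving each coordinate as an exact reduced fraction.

T1 = [1 0 0; 1 1 0; 0 0 1]
T2·T1 = [-3 0 0; -1 -1 0; 0 0 1]
T3·…·T1 = [-3 0 0; 1 1 0; 0 0 1]
T4·…·T1 = [3 0 0; 1 1 0; 0 0 1]
T5·…·T1 = [4 1 0; 1 1 0; 0 0 1]
T6·…·T1 = [-8 -2 0; -3 -3 0; 0 0 1]
det M = 18; M⁻¹ = [-1/6 1/9 0; 1/6 -4/9 0; 0 0 1]
M⁻¹ · (34, 15)ᵀ = (-4, -1)ᵀ

p = (-4, -1)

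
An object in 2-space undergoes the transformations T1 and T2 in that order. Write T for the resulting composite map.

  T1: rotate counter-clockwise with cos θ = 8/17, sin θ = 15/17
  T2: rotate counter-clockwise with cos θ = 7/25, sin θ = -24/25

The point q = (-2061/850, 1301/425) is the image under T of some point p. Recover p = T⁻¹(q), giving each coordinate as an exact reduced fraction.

p = (-3, 5/2)

T1 = [8/17 -15/17 0; 15/17 8/17 0; 0 0 1]
T2·T1 = [416/425 87/425 0; -87/425 416/425 0; 0 0 1]
det M = 1; M⁻¹ = [416/425 -87/425 0; 87/425 416/425 0; 0 0 1]
M⁻¹ · (-2061/850, 1301/425)ᵀ = (-3, 5/2)ᵀ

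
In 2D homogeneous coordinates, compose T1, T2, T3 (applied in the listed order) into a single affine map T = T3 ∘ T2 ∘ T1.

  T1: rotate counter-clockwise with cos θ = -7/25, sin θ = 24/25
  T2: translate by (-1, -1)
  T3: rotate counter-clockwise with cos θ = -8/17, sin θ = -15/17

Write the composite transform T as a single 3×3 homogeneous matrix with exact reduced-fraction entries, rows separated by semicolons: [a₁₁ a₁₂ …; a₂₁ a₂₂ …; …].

T1 = [-7/25 -24/25 0; 24/25 -7/25 0; 0 0 1]
T2·T1 = [-7/25 -24/25 -1; 24/25 -7/25 -1; 0 0 1]
T3·…·T1 = [416/425 87/425 -7/17; -87/425 416/425 23/17; 0 0 1]

T = [416/425 87/425 -7/17; -87/425 416/425 23/17; 0 0 1]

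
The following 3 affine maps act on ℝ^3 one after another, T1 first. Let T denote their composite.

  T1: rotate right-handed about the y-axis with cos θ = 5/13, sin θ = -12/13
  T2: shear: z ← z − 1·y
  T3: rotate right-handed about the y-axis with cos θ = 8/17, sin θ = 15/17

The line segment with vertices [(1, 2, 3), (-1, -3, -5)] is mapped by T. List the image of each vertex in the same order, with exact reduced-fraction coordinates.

image vertices: (-233/221, 2, 473/221), (470/221, -3, -809/221)

T1 rotate right-handed about the y-axis with cos θ = 5/13, sin θ = -12/13: (1, 2, 3) → (-31/13, 2, 27/13); (-1, -3, -5) → (55/13, -3, -37/13)
T2 shear: z ← z − 1·y: (-31/13, 2, 27/13) → (-31/13, 2, 1/13); (55/13, -3, -37/13) → (55/13, -3, 2/13)
T3 rotate right-handed about the y-axis with cos θ = 8/17, sin θ = 15/17: (-31/13, 2, 1/13) → (-233/221, 2, 473/221); (55/13, -3, 2/13) → (470/221, -3, -809/221)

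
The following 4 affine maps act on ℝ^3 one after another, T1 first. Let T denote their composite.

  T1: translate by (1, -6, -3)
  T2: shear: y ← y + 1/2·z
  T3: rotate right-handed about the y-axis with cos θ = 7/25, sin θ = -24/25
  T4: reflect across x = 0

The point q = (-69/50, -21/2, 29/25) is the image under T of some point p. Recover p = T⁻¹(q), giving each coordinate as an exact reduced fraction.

T1 = [1 0 0 1; 0 1 0 -6; 0 0 1 -3; 0 0 0 1]
T2·T1 = [1 0 0 1; 0 1 1/2 -15/2; 0 0 1 -3; 0 0 0 1]
T3·…·T1 = [7/25 0 -24/25 79/25; 0 1 1/2 -15/2; 24/25 0 7/25 3/25; 0 0 0 1]
T4·…·T1 = [-7/25 0 24/25 -79/25; 0 1 1/2 -15/2; 24/25 0 7/25 3/25; 0 0 0 1]
det M = -1; M⁻¹ = [-7/25 0 24/25 -1; -12/25 1 -7/50 6; 24/25 0 7/25 3; 0 0 0 1]
M⁻¹ · (-69/50, -21/2, 29/25)ᵀ = (1/2, -4, 2)ᵀ

p = (1/2, -4, 2)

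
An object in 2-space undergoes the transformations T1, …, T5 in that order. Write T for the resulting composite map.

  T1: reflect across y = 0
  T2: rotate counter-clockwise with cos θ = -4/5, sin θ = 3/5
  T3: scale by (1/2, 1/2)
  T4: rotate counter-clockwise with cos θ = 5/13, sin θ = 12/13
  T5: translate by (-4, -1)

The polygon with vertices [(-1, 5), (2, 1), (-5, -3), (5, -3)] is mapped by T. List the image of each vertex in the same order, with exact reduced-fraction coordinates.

T1 reflect across y = 0: (-1, 5) → (-1, -5); (2, 1) → (2, -1); (-5, -3) → (-5, 3); (5, -3) → (5, 3)
T2 rotate counter-clockwise with cos θ = -4/5, sin θ = 3/5: (-1, -5) → (19/5, 17/5); (2, -1) → (-1, 2); (-5, 3) → (11/5, -27/5); (5, 3) → (-29/5, 3/5)
T3 scale by (1/2, 1/2): (19/5, 17/5) → (19/10, 17/10); (-1, 2) → (-1/2, 1); (11/5, -27/5) → (11/10, -27/10); (-29/5, 3/5) → (-29/10, 3/10)
T4 rotate counter-clockwise with cos θ = 5/13, sin θ = 12/13: (19/10, 17/10) → (-109/130, 313/130); (-1/2, 1) → (-29/26, -1/13); (11/10, -27/10) → (379/130, -3/130); (-29/10, 3/10) → (-181/130, -333/130)
T5 translate by (-4, -1): (-109/130, 313/130) → (-629/130, 183/130); (-29/26, -1/13) → (-133/26, -14/13); (379/130, -3/130) → (-141/130, -133/130); (-181/130, -333/130) → (-701/130, -463/130)

image vertices: (-629/130, 183/130), (-133/26, -14/13), (-141/130, -133/130), (-701/130, -463/130)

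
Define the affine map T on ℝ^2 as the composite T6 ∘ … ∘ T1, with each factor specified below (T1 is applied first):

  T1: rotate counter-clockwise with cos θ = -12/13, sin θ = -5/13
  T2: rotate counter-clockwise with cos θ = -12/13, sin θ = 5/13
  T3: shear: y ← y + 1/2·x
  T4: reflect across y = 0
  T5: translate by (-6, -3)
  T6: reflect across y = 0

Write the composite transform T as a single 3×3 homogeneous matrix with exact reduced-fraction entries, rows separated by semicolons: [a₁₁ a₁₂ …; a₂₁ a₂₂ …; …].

T1 = [-12/13 5/13 0; -5/13 -12/13 0; 0 0 1]
T2·T1 = [1 0 0; 0 1 0; 0 0 1]
T3·…·T1 = [1 0 0; 1/2 1 0; 0 0 1]
T4·…·T1 = [1 0 0; -1/2 -1 0; 0 0 1]
T5·…·T1 = [1 0 -6; -1/2 -1 -3; 0 0 1]
T6·…·T1 = [1 0 -6; 1/2 1 3; 0 0 1]

T = [1 0 -6; 1/2 1 3; 0 0 1]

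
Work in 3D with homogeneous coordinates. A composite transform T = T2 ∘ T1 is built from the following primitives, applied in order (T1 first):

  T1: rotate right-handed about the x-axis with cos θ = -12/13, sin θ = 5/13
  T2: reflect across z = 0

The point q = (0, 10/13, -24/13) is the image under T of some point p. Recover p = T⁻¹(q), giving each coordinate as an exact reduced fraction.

p = (0, 0, -2)

T1 = [1 0 0 0; 0 -12/13 -5/13 0; 0 5/13 -12/13 0; 0 0 0 1]
T2·T1 = [1 0 0 0; 0 -12/13 -5/13 0; 0 -5/13 12/13 0; 0 0 0 1]
det M = -1; M⁻¹ = [1 0 0 0; 0 -12/13 -5/13 0; 0 -5/13 12/13 0; 0 0 0 1]
M⁻¹ · (0, 10/13, -24/13)ᵀ = (0, 0, -2)ᵀ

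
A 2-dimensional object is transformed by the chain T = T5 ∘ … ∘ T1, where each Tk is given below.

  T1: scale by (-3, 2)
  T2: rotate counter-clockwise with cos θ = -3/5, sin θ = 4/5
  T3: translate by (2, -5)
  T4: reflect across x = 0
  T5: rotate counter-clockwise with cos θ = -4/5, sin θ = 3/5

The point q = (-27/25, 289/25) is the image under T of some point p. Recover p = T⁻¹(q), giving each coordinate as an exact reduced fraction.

p = (-1, 5)

T1 = [-3 0 0; 0 2 0; 0 0 1]
T2·T1 = [9/5 -8/5 0; -12/5 -6/5 0; 0 0 1]
T3·…·T1 = [9/5 -8/5 2; -12/5 -6/5 -5; 0 0 1]
T4·…·T1 = [-9/5 8/5 -2; -12/5 -6/5 -5; 0 0 1]
T5·…·T1 = [72/25 -14/25 23/5; 21/25 48/25 14/5; 0 0 1]
det M = 6; M⁻¹ = [8/25 7/75 -26/15; -7/50 12/25 -7/10; 0 0 1]
M⁻¹ · (-27/25, 289/25)ᵀ = (-1, 5)ᵀ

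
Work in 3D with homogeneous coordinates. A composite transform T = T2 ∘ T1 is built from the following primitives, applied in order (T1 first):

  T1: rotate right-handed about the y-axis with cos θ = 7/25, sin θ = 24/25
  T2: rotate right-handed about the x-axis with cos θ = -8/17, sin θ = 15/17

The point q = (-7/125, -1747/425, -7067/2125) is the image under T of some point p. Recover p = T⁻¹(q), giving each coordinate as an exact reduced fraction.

p = (-5, -1, 7/5)

T1 = [7/25 0 24/25 0; 0 1 0 0; -24/25 0 7/25 0; 0 0 0 1]
T2·T1 = [7/25 0 24/25 0; 72/85 -8/17 -21/85 0; 192/425 15/17 -56/425 0; 0 0 0 1]
det M = 1; M⁻¹ = [7/25 72/85 192/425 0; 0 -8/17 15/17 0; 24/25 -21/85 -56/425 0; 0 0 0 1]
M⁻¹ · (-7/125, -1747/425, -7067/2125)ᵀ = (-5, -1, 7/5)ᵀ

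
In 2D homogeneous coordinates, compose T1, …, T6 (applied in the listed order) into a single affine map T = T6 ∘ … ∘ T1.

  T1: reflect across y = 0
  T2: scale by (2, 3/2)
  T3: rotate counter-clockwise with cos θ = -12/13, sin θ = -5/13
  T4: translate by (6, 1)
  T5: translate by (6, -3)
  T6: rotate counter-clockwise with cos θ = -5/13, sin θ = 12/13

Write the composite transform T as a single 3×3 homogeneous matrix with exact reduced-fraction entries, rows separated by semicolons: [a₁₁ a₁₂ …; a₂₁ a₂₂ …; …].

T = [240/169 -357/338 -36/13; -238/169 -180/169 154/13; 0 0 1]

T1 = [1 0 0; 0 -1 0; 0 0 1]
T2·T1 = [2 0 0; 0 -3/2 0; 0 0 1]
T3·…·T1 = [-24/13 -15/26 0; -10/13 18/13 0; 0 0 1]
T4·…·T1 = [-24/13 -15/26 6; -10/13 18/13 1; 0 0 1]
T5·…·T1 = [-24/13 -15/26 12; -10/13 18/13 -2; 0 0 1]
T6·…·T1 = [240/169 -357/338 -36/13; -238/169 -180/169 154/13; 0 0 1]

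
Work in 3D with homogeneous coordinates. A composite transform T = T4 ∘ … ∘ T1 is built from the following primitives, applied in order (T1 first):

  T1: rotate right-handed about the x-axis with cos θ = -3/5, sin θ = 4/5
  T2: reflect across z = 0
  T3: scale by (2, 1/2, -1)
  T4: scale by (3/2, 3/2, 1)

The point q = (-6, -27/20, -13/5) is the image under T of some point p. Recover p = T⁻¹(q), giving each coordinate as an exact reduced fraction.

T1 = [1 0 0 0; 0 -3/5 -4/5 0; 0 4/5 -3/5 0; 0 0 0 1]
T2·T1 = [1 0 0 0; 0 -3/5 -4/5 0; 0 -4/5 3/5 0; 0 0 0 1]
T3·…·T1 = [2 0 0 0; 0 -3/10 -2/5 0; 0 4/5 -3/5 0; 0 0 0 1]
T4·…·T1 = [3 0 0 0; 0 -9/20 -3/5 0; 0 4/5 -3/5 0; 0 0 0 1]
det M = 9/4; M⁻¹ = [1/3 0 0 0; 0 -4/5 4/5 0; 0 -16/15 -3/5 0; 0 0 0 1]
M⁻¹ · (-6, -27/20, -13/5)ᵀ = (-2, -1, 3)ᵀ

p = (-2, -1, 3)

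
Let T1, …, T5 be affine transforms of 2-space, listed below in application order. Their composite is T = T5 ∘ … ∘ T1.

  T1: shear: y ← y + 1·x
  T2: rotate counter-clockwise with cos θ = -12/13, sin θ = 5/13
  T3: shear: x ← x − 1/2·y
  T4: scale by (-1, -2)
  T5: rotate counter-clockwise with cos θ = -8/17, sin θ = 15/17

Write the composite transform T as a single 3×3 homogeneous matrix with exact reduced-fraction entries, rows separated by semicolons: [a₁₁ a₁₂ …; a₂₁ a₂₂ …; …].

T = [-318/221 -352/221 0; 181/442 -207/221 0; 0 0 1]

T1 = [1 0 0; 1 1 0; 0 0 1]
T2·T1 = [-17/13 -5/13 0; -7/13 -12/13 0; 0 0 1]
T3·…·T1 = [-27/26 1/13 0; -7/13 -12/13 0; 0 0 1]
T4·…·T1 = [27/26 -1/13 0; 14/13 24/13 0; 0 0 1]
T5·…·T1 = [-318/221 -352/221 0; 181/442 -207/221 0; 0 0 1]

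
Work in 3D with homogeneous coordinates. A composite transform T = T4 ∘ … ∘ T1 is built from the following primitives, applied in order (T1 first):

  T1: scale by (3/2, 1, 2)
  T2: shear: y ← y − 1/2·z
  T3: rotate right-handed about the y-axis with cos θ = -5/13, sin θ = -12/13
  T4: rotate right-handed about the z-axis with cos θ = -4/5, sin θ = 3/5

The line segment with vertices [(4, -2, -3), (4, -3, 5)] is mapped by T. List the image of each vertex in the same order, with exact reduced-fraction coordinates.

image vertices: (-207/65, 74/65, 102/13), (912/65, -34/65, 22/13)

T1 scale by (3/2, 1, 2): (4, -2, -3) → (6, -2, -6); (4, -3, 5) → (6, -3, 10)
T2 shear: y ← y − 1/2·z: (6, -2, -6) → (6, 1, -6); (6, -3, 10) → (6, -8, 10)
T3 rotate right-handed about the y-axis with cos θ = -5/13, sin θ = -12/13: (6, 1, -6) → (42/13, 1, 102/13); (6, -8, 10) → (-150/13, -8, 22/13)
T4 rotate right-handed about the z-axis with cos θ = -4/5, sin θ = 3/5: (42/13, 1, 102/13) → (-207/65, 74/65, 102/13); (-150/13, -8, 22/13) → (912/65, -34/65, 22/13)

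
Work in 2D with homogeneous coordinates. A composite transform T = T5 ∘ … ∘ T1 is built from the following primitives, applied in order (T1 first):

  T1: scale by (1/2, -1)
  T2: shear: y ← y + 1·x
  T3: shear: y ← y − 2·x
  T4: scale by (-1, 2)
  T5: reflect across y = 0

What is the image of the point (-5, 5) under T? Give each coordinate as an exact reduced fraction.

T1 scale by (1/2, -1): (-5, 5) → (-5/2, -5)
T2 shear: y ← y + 1·x: (-5/2, -5) → (-5/2, -15/2)
T3 shear: y ← y − 2·x: (-5/2, -15/2) → (-5/2, -5/2)
T4 scale by (-1, 2): (-5/2, -5/2) → (5/2, -5)
T5 reflect across y = 0: (5/2, -5) → (5/2, 5)

T(p) = (5/2, 5)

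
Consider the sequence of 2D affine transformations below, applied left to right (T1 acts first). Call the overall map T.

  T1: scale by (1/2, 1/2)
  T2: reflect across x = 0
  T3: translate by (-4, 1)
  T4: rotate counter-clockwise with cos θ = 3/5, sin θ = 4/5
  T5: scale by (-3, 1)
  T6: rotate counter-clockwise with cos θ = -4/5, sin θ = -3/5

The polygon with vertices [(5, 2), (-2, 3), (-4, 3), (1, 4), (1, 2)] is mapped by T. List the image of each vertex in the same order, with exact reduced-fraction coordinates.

T1 scale by (1/2, 1/2): (5, 2) → (5/2, 1); (-2, 3) → (-1, 3/2); (-4, 3) → (-2, 3/2); (1, 4) → (1/2, 2); (1, 2) → (1/2, 1)
T2 reflect across x = 0: (5/2, 1) → (-5/2, 1); (-1, 3/2) → (1, 3/2); (-2, 3/2) → (2, 3/2); (1/2, 2) → (-1/2, 2); (1/2, 1) → (-1/2, 1)
T3 translate by (-4, 1): (-5/2, 1) → (-13/2, 2); (1, 3/2) → (-3, 5/2); (2, 3/2) → (-2, 5/2); (-1/2, 2) → (-9/2, 3); (-1/2, 1) → (-9/2, 2)
T4 rotate counter-clockwise with cos θ = 3/5, sin θ = 4/5: (-13/2, 2) → (-11/2, -4); (-3, 5/2) → (-19/5, -9/10); (-2, 5/2) → (-16/5, -1/10); (-9/2, 3) → (-51/10, -9/5); (-9/2, 2) → (-43/10, -12/5)
T5 scale by (-3, 1): (-11/2, -4) → (33/2, -4); (-19/5, -9/10) → (57/5, -9/10); (-16/5, -1/10) → (48/5, -1/10); (-51/10, -9/5) → (153/10, -9/5); (-43/10, -12/5) → (129/10, -12/5)
T6 rotate counter-clockwise with cos θ = -4/5, sin θ = -3/5: (33/2, -4) → (-78/5, -67/10); (57/5, -9/10) → (-483/50, -153/25); (48/5, -1/10) → (-387/50, -142/25); (153/10, -9/5) → (-333/25, -387/50); (129/10, -12/5) → (-294/25, -291/50)

image vertices: (-78/5, -67/10), (-483/50, -153/25), (-387/50, -142/25), (-333/25, -387/50), (-294/25, -291/50)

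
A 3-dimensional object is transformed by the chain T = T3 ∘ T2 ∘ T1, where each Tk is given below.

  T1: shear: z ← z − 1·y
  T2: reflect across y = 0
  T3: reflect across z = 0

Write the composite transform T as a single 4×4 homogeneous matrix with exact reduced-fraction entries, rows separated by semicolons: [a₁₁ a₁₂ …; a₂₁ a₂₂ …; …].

T1 = [1 0 0 0; 0 1 0 0; 0 -1 1 0; 0 0 0 1]
T2·T1 = [1 0 0 0; 0 -1 0 0; 0 -1 1 0; 0 0 0 1]
T3·…·T1 = [1 0 0 0; 0 -1 0 0; 0 1 -1 0; 0 0 0 1]

T = [1 0 0 0; 0 -1 0 0; 0 1 -1 0; 0 0 0 1]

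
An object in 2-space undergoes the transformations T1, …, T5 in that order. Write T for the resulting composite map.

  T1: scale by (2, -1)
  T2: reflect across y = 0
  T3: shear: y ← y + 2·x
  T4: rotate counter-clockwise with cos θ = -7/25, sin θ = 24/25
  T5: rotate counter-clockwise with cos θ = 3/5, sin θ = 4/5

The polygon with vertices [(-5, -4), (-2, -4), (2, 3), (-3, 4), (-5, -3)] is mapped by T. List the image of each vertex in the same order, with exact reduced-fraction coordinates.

T1 scale by (2, -1): (-5, -4) → (-10, 4); (-2, -4) → (-4, 4); (2, 3) → (4, -3); (-3, 4) → (-6, -4); (-5, -3) → (-10, 3)
T2 reflect across y = 0: (-10, 4) → (-10, -4); (-4, 4) → (-4, -4); (4, -3) → (4, 3); (-6, -4) → (-6, 4); (-10, 3) → (-10, -3)
T3 shear: y ← y + 2·x: (-10, -4) → (-10, -24); (-4, -4) → (-4, -12); (4, 3) → (4, 11); (-6, 4) → (-6, -8); (-10, -3) → (-10, -23)
T4 rotate counter-clockwise with cos θ = -7/25, sin θ = 24/25: (-10, -24) → (646/25, -72/25); (-4, -12) → (316/25, -12/25); (4, 11) → (-292/25, 19/25); (-6, -8) → (234/25, -88/25); (-10, -23) → (622/25, -79/25)
T5 rotate counter-clockwise with cos θ = 3/5, sin θ = 4/5: (646/25, -72/25) → (2226/125, 2368/125); (316/25, -12/25) → (996/125, 1228/125); (-292/25, 19/25) → (-952/125, -1111/125); (234/25, -88/25) → (1054/125, 672/125); (622/25, -79/25) → (2182/125, 2251/125)

image vertices: (2226/125, 2368/125), (996/125, 1228/125), (-952/125, -1111/125), (1054/125, 672/125), (2182/125, 2251/125)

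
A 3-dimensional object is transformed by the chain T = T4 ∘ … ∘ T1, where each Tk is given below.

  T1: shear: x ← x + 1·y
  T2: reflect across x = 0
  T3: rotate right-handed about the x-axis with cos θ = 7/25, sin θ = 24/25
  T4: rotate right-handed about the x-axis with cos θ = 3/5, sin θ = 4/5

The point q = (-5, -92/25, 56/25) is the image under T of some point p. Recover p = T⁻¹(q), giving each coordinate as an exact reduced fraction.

T1 = [1 1 0 0; 0 1 0 0; 0 0 1 0; 0 0 0 1]
T2·T1 = [-1 -1 0 0; 0 1 0 0; 0 0 1 0; 0 0 0 1]
T3·…·T1 = [-1 -1 0 0; 0 7/25 -24/25 0; 0 24/25 7/25 0; 0 0 0 1]
T4·…·T1 = [-1 -1 0 0; 0 -3/5 -4/5 0; 0 4/5 -3/5 0; 0 0 0 1]
det M = -1; M⁻¹ = [-1 3/5 -4/5 0; 0 -3/5 4/5 0; 0 -4/5 -3/5 0; 0 0 0 1]
M⁻¹ · (-5, -92/25, 56/25)ᵀ = (1, 4, 8/5)ᵀ

p = (1, 4, 8/5)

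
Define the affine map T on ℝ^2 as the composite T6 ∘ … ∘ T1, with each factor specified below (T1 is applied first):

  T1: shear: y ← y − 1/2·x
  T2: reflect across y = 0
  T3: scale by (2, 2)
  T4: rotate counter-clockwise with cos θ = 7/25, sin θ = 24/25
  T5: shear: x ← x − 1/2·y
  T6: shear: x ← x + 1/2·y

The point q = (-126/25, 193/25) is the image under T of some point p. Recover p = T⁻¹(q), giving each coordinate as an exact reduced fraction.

T1 = [1 0 0; -1/2 1 0; 0 0 1]
T2·T1 = [1 0 0; 1/2 -1 0; 0 0 1]
T3·…·T1 = [2 0 0; 1 -2 0; 0 0 1]
T4·…·T1 = [-2/5 48/25 0; 11/5 -14/25 0; 0 0 1]
T5·…·T1 = [-3/2 11/5 0; 11/5 -14/25 0; 0 0 1]
T6·…·T1 = [-2/5 48/25 0; 11/5 -14/25 0; 0 0 1]
det M = -4; M⁻¹ = [7/50 12/25 0; 11/20 1/10 0; 0 0 1]
M⁻¹ · (-126/25, 193/25)ᵀ = (3, -2)ᵀ

p = (3, -2)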